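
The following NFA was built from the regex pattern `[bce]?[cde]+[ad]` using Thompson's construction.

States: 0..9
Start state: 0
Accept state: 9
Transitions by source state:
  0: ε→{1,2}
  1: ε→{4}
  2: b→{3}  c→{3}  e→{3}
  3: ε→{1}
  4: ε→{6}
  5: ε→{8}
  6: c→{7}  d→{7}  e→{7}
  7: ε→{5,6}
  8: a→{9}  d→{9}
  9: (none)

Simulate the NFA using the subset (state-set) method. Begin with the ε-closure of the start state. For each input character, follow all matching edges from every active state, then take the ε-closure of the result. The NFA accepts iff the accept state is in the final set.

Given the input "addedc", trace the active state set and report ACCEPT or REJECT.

start: ε-closure({0}) = {0,1,2,4,6}
'a' @ 1: {}  — no active states
rest 'ddedc' ignored (set empty)
end set {} — state 9 not in

Answer: REJECT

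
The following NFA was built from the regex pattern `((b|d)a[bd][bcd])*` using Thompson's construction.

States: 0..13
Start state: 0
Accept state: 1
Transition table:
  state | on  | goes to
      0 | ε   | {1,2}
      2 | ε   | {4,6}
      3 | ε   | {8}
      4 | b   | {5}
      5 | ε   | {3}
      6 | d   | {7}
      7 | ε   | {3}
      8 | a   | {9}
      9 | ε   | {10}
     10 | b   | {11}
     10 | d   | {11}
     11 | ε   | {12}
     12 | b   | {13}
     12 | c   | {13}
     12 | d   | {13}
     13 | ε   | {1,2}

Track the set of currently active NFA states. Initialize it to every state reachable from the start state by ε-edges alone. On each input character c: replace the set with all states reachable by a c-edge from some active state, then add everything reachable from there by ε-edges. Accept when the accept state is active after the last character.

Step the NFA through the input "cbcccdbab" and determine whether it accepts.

start: ε-closure({0}) = {0,1,2,4,6}
'c' @ 1: {}  — dead — no transitions
rest 'bcccdbab' ignored (set empty)
end set {} — state 1 not in

Answer: REJECT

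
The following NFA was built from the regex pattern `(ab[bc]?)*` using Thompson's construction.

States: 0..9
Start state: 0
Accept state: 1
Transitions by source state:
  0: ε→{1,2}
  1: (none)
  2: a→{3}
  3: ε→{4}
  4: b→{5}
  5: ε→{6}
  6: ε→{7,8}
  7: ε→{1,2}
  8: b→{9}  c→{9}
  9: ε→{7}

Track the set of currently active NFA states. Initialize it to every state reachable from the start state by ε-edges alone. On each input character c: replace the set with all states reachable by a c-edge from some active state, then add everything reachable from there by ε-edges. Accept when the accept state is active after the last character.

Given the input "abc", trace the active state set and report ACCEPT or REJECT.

Answer: ACCEPT

Derivation:
S₀ = ε-closure({0}) = {0,1,2}
'a' @ 1: {3,4}
'b' @ 2: {1,2,5,6,7,8}  (accept∈set)
'c' @ 3: {1,2,7,9}  (accept∈set)
after full input: {1,2,7,9}  (accept=1 in)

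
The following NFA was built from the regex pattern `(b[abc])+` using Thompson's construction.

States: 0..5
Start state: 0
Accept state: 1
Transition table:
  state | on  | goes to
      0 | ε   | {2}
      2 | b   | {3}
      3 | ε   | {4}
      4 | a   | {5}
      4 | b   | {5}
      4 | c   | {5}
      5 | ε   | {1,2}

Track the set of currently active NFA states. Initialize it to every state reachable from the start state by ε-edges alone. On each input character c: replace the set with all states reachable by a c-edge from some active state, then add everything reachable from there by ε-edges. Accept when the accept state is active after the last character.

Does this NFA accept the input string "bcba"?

S₀ = ε-closure({0}) = {0,2}
'b' @ 1: {3,4}
'c' @ 2: {1,2,5}  ✓accept
'b' @ 3: {3,4}
'a' @ 4: {1,2,5}  ✓accept
final: {1,2,5}; accept 1 in set

Answer: ACCEPT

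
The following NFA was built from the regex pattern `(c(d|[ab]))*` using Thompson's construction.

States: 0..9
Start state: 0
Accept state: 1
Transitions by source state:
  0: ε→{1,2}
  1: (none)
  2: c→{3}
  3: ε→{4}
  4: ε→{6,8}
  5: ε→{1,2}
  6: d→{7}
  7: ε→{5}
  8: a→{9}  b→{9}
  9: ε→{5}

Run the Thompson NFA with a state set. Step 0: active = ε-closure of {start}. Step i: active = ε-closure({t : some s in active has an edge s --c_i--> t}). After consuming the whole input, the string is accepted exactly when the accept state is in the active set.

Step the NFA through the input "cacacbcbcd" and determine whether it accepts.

Answer: ACCEPT

Steps:
start: ε-closure({0}) = {0,1,2}
'c' @ 1: {3,4,6,8}
'a' @ 2: {1,2,5,9}  (accept∈set)
'c' @ 3: {3,4,6,8}
'a' @ 4: {1,2,5,9}  (accept∈set)
'c' @ 5: {3,4,6,8}
'b' @ 6: {1,2,5,9}  (accept∈set)
'c' @ 7: {3,4,6,8}
'b' @ 8: {1,2,5,9}  (accept∈set)
'c' @ 9: {3,4,6,8}
'd' @ 10: {1,2,5,7}  (accept∈set)
final: {1,2,5,7}; accept 1 in set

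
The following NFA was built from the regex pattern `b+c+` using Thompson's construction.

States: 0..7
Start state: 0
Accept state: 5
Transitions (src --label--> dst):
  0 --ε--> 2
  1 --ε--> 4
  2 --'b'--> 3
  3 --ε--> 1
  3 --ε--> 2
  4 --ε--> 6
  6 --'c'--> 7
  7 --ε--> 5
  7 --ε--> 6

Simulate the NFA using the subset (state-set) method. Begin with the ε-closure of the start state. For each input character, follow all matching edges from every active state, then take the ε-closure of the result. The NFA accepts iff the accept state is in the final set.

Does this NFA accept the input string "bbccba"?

initial (ε-close {0}): {0,2}
'b' @ 1: {1,2,3,4,6}
'b' @ 2: {1,2,3,4,6}
'c' @ 3: {5,6,7}  (accept∈set)
'c' @ 4: {5,6,7}  (accept∈set)
'b' @ 5: {}  — state set empty
rest 'a' ignored (set empty)
after full input: {}  (accept=5 not in)

Answer: REJECT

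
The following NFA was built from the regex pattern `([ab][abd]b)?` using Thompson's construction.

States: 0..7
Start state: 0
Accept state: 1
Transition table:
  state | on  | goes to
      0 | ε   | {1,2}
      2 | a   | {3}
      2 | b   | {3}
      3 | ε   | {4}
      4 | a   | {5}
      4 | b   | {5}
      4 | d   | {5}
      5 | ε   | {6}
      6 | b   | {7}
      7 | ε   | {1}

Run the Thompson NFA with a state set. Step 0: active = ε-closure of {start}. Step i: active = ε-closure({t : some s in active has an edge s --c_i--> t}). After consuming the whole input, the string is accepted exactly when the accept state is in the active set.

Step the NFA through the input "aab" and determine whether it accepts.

start: ε-closure({0}) = {0,1,2}
'a' @ 1: {3,4}
'a' @ 2: {5,6}
'b' @ 3: {1,7}  [accepting]
final: {1,7}; accept 1 in set

Answer: ACCEPT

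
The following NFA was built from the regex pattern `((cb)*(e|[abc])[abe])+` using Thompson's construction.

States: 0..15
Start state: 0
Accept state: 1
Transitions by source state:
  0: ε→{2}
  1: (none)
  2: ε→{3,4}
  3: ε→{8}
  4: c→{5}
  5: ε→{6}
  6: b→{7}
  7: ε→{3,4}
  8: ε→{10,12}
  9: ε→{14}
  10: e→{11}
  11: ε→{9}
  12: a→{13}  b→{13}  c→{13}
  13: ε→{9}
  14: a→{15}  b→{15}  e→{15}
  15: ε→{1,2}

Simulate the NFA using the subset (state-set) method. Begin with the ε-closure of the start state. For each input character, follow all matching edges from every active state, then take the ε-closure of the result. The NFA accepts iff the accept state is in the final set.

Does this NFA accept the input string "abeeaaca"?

initial (ε-close {0}): {0,2,3,4,8,10,12}
'a' @ 1: {9,13,14}
'b' @ 2: {1,2,3,4,8,10,12,15}  (accept∈set)
'e' @ 3: {9,11,14}
'e' @ 4: {1,2,3,4,8,10,12,15}  (accept∈set)
'a' @ 5: {9,13,14}
'a' @ 6: {1,2,3,4,8,10,12,15}  (accept∈set)
'c' @ 7: {5,6,9,13,14}
'a' @ 8: {1,2,3,4,8,10,12,15}  (accept∈set)
end set {1,2,3,4,8,10,12,15} — state 1 in

Answer: ACCEPT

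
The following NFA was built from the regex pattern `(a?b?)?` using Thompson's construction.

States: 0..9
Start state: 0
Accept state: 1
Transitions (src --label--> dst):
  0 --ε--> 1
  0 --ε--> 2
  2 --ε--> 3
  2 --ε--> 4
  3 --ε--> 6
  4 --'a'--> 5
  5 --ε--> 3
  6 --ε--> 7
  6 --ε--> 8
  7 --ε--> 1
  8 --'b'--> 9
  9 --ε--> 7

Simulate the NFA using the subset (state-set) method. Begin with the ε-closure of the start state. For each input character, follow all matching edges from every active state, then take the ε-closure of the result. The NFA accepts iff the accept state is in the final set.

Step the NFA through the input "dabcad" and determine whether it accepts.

S₀ = ε-closure({0}) = {0,1,2,3,4,6,7,8}
'd' @ 1: {}  — dead — no transitions
rest 'abcad' ignored (set empty)
final: {}; accept 1 not in set

Answer: REJECT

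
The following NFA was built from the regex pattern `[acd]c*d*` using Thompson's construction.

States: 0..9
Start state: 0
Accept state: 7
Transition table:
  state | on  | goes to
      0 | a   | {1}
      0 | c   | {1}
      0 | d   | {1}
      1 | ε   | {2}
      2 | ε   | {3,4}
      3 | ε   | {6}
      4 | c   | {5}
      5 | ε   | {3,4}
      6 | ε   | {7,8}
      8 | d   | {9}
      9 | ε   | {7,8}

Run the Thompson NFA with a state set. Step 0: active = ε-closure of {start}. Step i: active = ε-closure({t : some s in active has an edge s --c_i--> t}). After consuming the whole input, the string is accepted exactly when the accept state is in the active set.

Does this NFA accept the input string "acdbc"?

initial (ε-close {0}): {0}
'a' @ 1: {1,2,3,4,6,7,8}  [accepting]
'c' @ 2: {3,4,5,6,7,8}  [accepting]
'd' @ 3: {7,8,9}  [accepting]
'b' @ 4: {}  — state set empty
rest 'c' ignored (set empty)
end set {} — state 7 not in

Answer: REJECT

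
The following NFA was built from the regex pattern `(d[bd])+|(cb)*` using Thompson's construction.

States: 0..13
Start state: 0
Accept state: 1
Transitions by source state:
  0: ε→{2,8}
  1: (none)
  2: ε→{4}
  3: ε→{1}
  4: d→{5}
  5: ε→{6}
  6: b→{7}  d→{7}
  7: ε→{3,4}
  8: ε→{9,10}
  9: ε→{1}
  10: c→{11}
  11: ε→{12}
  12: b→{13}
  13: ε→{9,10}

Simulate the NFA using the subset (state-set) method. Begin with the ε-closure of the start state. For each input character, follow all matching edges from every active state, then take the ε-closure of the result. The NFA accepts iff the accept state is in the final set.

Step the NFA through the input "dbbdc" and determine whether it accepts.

Answer: REJECT

Derivation:
initial (ε-close {0}): {0,1,2,4,8,9,10}
'd' @ 1: {5,6}
'b' @ 2: {1,3,4,7}  (accept∈set)
'b' @ 3: {}  — dead — no transitions
rest 'dc' ignored (set empty)
end set {} — state 1 not in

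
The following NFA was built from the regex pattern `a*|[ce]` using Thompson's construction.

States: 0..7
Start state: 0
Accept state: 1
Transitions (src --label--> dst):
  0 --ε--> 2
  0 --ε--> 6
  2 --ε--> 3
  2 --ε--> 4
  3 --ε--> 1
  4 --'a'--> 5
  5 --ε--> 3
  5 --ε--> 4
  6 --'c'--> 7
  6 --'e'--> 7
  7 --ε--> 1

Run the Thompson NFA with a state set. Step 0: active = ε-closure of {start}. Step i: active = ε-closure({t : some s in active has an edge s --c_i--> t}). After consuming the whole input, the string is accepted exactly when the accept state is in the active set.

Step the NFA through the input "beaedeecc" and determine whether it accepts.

initial (ε-close {0}): {0,1,2,3,4,6}
'b' @ 1: {}  — state set empty
rest 'eaedeecc' ignored (set empty)
after full input: {}  (accept=1 not in)

Answer: REJECT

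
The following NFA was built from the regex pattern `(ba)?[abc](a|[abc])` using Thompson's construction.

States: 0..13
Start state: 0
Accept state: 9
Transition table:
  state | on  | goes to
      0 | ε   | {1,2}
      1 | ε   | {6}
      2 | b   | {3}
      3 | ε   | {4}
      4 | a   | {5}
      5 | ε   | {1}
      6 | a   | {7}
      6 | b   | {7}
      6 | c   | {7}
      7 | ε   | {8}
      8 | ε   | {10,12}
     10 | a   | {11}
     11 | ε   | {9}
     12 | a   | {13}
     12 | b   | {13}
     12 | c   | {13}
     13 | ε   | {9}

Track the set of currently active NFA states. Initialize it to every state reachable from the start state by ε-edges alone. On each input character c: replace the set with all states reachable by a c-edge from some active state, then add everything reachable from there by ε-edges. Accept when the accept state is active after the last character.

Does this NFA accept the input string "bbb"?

Answer: REJECT

Derivation:
initial (ε-close {0}): {0,1,2,6}
'b' @ 1: {3,4,7,8,10,12}
'b' @ 2: {9,13}  ✓accept
'b' @ 3: {}  — state set empty
end set {} — state 9 not in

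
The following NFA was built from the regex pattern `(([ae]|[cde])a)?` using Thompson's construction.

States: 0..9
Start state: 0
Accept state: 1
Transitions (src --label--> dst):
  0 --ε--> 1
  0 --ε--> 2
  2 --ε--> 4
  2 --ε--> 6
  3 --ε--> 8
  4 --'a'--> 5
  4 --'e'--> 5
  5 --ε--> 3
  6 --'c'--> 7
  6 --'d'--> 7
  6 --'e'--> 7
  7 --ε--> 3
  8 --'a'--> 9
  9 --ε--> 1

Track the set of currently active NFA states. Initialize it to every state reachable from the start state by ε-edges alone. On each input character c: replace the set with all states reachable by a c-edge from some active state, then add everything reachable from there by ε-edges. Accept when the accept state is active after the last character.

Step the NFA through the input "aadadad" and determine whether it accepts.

S₀ = ε-closure({0}) = {0,1,2,4,6}
'a' @ 1: {3,5,8}
'a' @ 2: {1,9}  [accepting]
'd' @ 3: {}  — dead — no transitions
rest 'adad' ignored (set empty)
after full input: {}  (accept=1 not in)

Answer: REJECT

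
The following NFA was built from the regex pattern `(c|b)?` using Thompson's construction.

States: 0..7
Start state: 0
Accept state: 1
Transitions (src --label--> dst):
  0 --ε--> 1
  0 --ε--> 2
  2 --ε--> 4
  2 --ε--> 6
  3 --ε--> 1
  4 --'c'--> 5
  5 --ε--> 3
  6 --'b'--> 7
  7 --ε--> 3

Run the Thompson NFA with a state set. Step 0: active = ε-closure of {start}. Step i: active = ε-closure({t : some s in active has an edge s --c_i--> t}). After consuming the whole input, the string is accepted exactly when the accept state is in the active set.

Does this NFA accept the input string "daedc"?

Answer: REJECT

Trace:
start: ε-closure({0}) = {0,1,2,4,6}
'd' @ 1: {}  — dead — no transitions
rest 'aedc' ignored (set empty)
after full input: {}  (accept=1 not in)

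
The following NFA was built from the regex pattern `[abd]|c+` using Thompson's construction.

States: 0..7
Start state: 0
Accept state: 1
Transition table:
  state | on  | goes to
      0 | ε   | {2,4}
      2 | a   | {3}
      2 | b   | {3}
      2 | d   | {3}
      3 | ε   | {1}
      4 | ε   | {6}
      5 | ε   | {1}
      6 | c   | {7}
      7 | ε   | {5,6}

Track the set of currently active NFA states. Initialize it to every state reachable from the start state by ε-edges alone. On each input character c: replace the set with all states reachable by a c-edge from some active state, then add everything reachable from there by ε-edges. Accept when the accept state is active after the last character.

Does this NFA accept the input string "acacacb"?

Answer: REJECT

Trace:
S₀ = ε-closure({0}) = {0,2,4,6}
'a' @ 1: {1,3}  [accepting]
'c' @ 2: {}  — no active states
rest 'acacb' ignored (set empty)
after full input: {}  (accept=1 not in)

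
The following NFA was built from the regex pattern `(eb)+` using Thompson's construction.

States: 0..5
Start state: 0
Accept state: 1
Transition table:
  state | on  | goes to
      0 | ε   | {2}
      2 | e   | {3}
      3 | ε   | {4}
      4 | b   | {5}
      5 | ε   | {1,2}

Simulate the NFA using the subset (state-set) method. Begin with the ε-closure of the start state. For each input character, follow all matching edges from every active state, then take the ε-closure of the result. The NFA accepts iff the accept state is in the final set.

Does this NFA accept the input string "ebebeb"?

start: ε-closure({0}) = {0,2}
'e' @ 1: {3,4}
'b' @ 2: {1,2,5}  (accept∈set)
'e' @ 3: {3,4}
'b' @ 4: {1,2,5}  (accept∈set)
'e' @ 5: {3,4}
'b' @ 6: {1,2,5}  (accept∈set)
after full input: {1,2,5}  (accept=1 in)

Answer: ACCEPT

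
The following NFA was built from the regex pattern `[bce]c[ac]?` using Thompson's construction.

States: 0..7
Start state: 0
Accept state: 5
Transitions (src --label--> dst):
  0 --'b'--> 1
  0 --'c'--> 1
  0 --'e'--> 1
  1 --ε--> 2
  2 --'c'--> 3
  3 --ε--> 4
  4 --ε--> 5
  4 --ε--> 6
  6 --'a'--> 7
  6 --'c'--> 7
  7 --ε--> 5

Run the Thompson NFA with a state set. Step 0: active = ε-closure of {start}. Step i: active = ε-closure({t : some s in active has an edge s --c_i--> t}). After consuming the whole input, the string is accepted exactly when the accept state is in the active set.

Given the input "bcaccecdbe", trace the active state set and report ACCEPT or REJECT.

Answer: REJECT

Trace:
start: ε-closure({0}) = {0}
'b' @ 1: {1,2}
'c' @ 2: {3,4,5,6}  [accepting]
'a' @ 3: {5,7}  [accepting]
'c' @ 4: {}  — dead — no transitions
rest 'cecdbe' ignored (set empty)
after full input: {}  (accept=5 not in)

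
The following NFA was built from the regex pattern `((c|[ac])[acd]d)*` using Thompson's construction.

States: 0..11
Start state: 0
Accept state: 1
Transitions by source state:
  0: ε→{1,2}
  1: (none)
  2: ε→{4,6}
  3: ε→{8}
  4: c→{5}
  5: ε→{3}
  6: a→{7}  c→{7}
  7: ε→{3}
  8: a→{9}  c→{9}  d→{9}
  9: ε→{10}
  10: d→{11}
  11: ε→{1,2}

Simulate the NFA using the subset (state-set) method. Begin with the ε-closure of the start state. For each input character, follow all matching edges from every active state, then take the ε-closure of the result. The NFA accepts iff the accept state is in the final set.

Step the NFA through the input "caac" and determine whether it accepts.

Answer: REJECT

Steps:
initial (ε-close {0}): {0,1,2,4,6}
'c' @ 1: {3,5,7,8}
'a' @ 2: {9,10}
'a' @ 3: {}  — dead — no transitions
rest 'c' ignored (set empty)
end set {} — state 1 not in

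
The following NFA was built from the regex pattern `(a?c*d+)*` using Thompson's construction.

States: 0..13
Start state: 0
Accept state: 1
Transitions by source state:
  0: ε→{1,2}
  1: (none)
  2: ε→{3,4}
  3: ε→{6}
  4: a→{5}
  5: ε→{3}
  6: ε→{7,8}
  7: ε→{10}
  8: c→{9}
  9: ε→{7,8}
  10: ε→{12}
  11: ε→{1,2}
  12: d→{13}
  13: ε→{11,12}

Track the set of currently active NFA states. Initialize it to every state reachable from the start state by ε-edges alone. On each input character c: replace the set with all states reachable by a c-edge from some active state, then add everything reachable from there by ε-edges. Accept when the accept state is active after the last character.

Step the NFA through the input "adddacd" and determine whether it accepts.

S₀ = ε-closure({0}) = {0,1,2,3,4,6,7,8,10,12}
'a' @ 1: {3,5,6,7,8,10,12}
'd' @ 2: {1,2,3,4,6,7,8,10,11,12,13}  (accept∈set)
'd' @ 3: {1,2,3,4,6,7,8,10,11,12,13}  (accept∈set)
'd' @ 4: {1,2,3,4,6,7,8,10,11,12,13}  (accept∈set)
'a' @ 5: {3,5,6,7,8,10,12}
'c' @ 6: {7,8,9,10,12}
'd' @ 7: {1,2,3,4,6,7,8,10,11,12,13}  (accept∈set)
final: {1,2,3,4,6,7,8,10,11,12,13}; accept 1 in set

Answer: ACCEPT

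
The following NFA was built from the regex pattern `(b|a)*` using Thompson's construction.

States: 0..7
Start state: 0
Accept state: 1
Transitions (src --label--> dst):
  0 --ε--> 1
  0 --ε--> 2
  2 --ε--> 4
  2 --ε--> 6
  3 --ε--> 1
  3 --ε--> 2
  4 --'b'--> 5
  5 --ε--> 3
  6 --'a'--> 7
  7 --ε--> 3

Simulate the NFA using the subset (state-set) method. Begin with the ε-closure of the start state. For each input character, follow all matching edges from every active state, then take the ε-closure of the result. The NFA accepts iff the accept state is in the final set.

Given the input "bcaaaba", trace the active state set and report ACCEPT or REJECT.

Answer: REJECT

Trace:
initial (ε-close {0}): {0,1,2,4,6}
'b' @ 1: {1,2,3,4,5,6}  (accept∈set)
'c' @ 2: {}  — no active states
rest 'aaaba' ignored (set empty)
final: {}; accept 1 not in set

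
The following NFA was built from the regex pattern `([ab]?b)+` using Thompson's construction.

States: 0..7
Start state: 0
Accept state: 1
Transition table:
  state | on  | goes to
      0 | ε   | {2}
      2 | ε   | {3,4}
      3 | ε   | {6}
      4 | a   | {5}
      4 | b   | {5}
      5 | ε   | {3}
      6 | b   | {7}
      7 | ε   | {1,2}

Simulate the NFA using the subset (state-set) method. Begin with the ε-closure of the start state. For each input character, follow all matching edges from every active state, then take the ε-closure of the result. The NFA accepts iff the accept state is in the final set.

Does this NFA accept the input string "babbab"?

Answer: ACCEPT

Steps:
initial (ε-close {0}): {0,2,3,4,6}
'b' @ 1: {1,2,3,4,5,6,7}  [accepting]
'a' @ 2: {3,5,6}
'b' @ 3: {1,2,3,4,6,7}  [accepting]
'b' @ 4: {1,2,3,4,5,6,7}  [accepting]
'a' @ 5: {3,5,6}
'b' @ 6: {1,2,3,4,6,7}  [accepting]
final: {1,2,3,4,6,7}; accept 1 in set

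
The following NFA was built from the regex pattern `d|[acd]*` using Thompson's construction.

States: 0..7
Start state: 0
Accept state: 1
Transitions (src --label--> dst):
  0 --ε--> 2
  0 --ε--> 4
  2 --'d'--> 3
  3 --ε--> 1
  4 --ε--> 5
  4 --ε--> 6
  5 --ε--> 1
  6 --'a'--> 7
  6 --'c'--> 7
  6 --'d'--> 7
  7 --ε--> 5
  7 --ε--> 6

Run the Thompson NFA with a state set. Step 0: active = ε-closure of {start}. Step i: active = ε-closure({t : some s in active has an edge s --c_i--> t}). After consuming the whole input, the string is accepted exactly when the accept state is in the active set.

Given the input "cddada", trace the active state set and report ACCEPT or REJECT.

Answer: ACCEPT

Steps:
start: ε-closure({0}) = {0,1,2,4,5,6}
'c' @ 1: {1,5,6,7}  [accepting]
'd' @ 2: {1,5,6,7}  [accepting]
'd' @ 3: {1,5,6,7}  [accepting]
'a' @ 4: {1,5,6,7}  [accepting]
'd' @ 5: {1,5,6,7}  [accepting]
'a' @ 6: {1,5,6,7}  [accepting]
final: {1,5,6,7}; accept 1 in set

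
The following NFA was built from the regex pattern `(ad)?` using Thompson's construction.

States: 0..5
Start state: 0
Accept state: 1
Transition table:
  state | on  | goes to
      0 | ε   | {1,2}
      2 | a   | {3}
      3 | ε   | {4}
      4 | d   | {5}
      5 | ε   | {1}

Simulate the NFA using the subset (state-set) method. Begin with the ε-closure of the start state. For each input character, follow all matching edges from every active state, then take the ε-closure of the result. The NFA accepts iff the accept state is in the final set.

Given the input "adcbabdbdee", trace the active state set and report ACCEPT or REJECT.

Answer: REJECT

Trace:
S₀ = ε-closure({0}) = {0,1,2}
'a' @ 1: {3,4}
'd' @ 2: {1,5}  [accepting]
'c' @ 3: {}  — no active states
rest 'babdbdee' ignored (set empty)
final: {}; accept 1 not in set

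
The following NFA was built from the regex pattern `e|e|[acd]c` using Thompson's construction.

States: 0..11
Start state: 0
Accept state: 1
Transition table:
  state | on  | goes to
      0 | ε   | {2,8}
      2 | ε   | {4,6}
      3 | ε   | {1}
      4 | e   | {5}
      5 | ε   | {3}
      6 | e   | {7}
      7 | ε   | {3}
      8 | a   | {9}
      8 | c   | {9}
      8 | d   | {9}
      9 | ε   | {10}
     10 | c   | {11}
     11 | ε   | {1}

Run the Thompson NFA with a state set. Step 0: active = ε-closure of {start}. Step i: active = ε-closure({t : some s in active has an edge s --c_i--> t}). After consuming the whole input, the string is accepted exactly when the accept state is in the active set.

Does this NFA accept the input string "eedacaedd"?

Answer: REJECT

Derivation:
start: ε-closure({0}) = {0,2,4,6,8}
'e' @ 1: {1,3,5,7}  ✓accept
'e' @ 2: {}  — dead — no transitions
rest 'dacaedd' ignored (set empty)
end set {} — state 1 not in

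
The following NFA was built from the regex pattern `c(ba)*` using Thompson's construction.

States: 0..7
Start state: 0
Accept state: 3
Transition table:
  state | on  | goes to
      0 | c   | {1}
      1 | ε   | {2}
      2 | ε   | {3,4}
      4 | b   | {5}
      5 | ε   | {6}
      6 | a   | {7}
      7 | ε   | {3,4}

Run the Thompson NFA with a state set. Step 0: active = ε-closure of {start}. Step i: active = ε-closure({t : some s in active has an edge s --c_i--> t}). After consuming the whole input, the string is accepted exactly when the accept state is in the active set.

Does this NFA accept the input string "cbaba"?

Answer: ACCEPT

Derivation:
S₀ = ε-closure({0}) = {0}
'c' @ 1: {1,2,3,4}  ✓accept
'b' @ 2: {5,6}
'a' @ 3: {3,4,7}  ✓accept
'b' @ 4: {5,6}
'a' @ 5: {3,4,7}  ✓accept
end set {3,4,7} — state 3 in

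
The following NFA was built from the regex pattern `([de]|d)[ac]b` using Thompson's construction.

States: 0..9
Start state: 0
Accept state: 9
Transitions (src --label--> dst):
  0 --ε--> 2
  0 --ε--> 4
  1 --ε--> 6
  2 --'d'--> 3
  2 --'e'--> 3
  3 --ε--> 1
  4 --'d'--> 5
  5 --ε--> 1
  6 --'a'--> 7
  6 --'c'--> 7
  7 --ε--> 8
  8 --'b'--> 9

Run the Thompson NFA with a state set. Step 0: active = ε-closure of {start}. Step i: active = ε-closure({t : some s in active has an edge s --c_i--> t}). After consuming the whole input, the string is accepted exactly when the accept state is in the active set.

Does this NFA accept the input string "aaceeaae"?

initial (ε-close {0}): {0,2,4}
'a' @ 1: {}  — dead — no transitions
rest 'aceeaae' ignored (set empty)
end set {} — state 9 not in

Answer: REJECT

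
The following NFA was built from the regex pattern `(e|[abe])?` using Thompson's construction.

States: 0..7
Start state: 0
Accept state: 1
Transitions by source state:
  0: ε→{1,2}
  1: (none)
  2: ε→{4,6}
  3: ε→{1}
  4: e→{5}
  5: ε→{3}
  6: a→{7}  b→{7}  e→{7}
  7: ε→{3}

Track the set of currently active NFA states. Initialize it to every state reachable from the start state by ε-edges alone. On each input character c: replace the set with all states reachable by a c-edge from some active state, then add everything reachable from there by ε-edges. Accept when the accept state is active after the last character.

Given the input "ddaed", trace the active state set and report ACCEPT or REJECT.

Answer: REJECT

Derivation:
start: ε-closure({0}) = {0,1,2,4,6}
'd' @ 1: {}  — no active states
rest 'daed' ignored (set empty)
final: {}; accept 1 not in set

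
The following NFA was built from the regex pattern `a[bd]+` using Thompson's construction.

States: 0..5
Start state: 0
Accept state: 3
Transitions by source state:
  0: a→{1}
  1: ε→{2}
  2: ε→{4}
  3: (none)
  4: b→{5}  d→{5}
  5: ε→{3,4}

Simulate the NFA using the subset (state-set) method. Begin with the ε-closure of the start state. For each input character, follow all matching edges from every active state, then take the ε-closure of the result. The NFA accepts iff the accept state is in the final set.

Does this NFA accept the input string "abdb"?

Answer: ACCEPT

Trace:
start: ε-closure({0}) = {0}
'a' @ 1: {1,2,4}
'b' @ 2: {3,4,5}  ✓accept
'd' @ 3: {3,4,5}  ✓accept
'b' @ 4: {3,4,5}  ✓accept
final: {3,4,5}; accept 3 in set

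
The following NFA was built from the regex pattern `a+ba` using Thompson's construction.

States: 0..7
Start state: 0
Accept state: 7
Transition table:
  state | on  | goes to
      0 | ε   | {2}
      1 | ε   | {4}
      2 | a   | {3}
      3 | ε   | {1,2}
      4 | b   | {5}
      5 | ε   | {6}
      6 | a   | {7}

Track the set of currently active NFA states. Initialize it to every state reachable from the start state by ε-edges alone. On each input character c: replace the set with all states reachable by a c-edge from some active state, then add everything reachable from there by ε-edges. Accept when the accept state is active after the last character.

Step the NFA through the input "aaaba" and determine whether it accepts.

start: ε-closure({0}) = {0,2}
'a' @ 1: {1,2,3,4}
'a' @ 2: {1,2,3,4}
'a' @ 3: {1,2,3,4}
'b' @ 4: {5,6}
'a' @ 5: {7}  ✓accept
end set {7} — state 7 in

Answer: ACCEPT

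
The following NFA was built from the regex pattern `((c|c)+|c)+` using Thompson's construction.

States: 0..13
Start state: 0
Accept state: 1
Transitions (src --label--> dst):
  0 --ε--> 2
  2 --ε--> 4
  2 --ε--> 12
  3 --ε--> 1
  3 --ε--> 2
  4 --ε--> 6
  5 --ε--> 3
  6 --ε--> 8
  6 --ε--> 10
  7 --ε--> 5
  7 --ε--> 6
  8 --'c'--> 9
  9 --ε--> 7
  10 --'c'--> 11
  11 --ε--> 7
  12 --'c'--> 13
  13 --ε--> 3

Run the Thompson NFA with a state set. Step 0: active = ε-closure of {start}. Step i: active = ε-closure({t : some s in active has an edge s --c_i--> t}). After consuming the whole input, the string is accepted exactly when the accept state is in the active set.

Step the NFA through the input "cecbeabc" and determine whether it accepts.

Answer: REJECT

Derivation:
start: ε-closure({0}) = {0,2,4,6,8,10,12}
'c' @ 1: {1,2,3,4,5,6,7,8,9,10,11,12,13}  (accept∈set)
'e' @ 2: {}  — dead — no transitions
rest 'cbeabc' ignored (set empty)
end set {} — state 1 not in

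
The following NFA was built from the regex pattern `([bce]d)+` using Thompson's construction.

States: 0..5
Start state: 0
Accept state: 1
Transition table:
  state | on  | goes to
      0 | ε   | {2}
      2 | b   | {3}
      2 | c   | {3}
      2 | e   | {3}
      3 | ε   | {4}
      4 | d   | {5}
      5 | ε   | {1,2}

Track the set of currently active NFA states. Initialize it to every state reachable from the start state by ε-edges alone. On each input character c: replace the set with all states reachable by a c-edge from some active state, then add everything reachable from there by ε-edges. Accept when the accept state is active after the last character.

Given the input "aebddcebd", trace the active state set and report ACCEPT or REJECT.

S₀ = ε-closure({0}) = {0,2}
'a' @ 1: {}  — dead — no transitions
rest 'ebddcebd' ignored (set empty)
end set {} — state 1 not in

Answer: REJECT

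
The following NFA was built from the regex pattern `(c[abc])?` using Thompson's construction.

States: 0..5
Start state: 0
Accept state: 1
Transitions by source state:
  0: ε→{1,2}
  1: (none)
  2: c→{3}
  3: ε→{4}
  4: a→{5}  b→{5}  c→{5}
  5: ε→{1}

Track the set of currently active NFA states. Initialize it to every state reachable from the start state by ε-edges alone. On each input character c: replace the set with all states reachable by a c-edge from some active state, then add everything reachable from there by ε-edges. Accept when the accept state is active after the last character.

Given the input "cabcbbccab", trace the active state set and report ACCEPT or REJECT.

Answer: REJECT

Derivation:
initial (ε-close {0}): {0,1,2}
'c' @ 1: {3,4}
'a' @ 2: {1,5}  [accepting]
'b' @ 3: {}  — no active states
rest 'cbbccab' ignored (set empty)
final: {}; accept 1 not in set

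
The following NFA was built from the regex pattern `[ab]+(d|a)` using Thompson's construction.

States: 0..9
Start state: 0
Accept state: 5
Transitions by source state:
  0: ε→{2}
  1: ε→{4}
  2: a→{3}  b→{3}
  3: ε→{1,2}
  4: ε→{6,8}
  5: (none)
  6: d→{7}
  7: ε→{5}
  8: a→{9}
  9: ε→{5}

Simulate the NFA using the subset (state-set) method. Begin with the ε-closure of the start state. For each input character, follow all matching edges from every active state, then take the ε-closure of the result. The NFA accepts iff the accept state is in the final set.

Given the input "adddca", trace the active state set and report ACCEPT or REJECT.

initial (ε-close {0}): {0,2}
'a' @ 1: {1,2,3,4,6,8}
'd' @ 2: {5,7}  (accept∈set)
'd' @ 3: {}  — no active states
rest 'dca' ignored (set empty)
final: {}; accept 5 not in set

Answer: REJECT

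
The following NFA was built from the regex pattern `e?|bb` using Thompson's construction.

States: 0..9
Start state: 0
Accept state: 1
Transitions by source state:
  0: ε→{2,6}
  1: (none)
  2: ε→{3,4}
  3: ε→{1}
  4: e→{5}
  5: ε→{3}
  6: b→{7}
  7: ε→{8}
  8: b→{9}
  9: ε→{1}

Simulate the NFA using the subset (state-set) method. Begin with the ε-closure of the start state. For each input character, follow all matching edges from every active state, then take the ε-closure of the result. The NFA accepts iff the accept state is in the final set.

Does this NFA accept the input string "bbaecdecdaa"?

Answer: REJECT

Steps:
initial (ε-close {0}): {0,1,2,3,4,6}
'b' @ 1: {7,8}
'b' @ 2: {1,9}  ✓accept
'a' @ 3: {}  — state set empty
rest 'ecdecdaa' ignored (set empty)
final: {}; accept 1 not in set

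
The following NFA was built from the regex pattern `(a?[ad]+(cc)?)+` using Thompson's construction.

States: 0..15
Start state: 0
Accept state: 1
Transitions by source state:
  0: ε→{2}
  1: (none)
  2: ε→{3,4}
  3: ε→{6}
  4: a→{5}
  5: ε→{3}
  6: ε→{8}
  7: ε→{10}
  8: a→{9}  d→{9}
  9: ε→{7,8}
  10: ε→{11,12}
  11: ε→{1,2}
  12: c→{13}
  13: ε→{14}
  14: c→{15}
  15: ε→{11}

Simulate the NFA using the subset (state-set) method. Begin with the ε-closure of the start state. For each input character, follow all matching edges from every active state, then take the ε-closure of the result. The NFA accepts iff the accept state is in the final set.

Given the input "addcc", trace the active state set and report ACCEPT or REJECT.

initial (ε-close {0}): {0,2,3,4,6,8}
'a' @ 1: {1,2,3,4,5,6,7,8,9,10,11,12}  [accepting]
'd' @ 2: {1,2,3,4,6,7,8,9,10,11,12}  [accepting]
'd' @ 3: {1,2,3,4,6,7,8,9,10,11,12}  [accepting]
'c' @ 4: {13,14}
'c' @ 5: {1,2,3,4,6,8,11,15}  [accepting]
after full input: {1,2,3,4,6,8,11,15}  (accept=1 in)

Answer: ACCEPT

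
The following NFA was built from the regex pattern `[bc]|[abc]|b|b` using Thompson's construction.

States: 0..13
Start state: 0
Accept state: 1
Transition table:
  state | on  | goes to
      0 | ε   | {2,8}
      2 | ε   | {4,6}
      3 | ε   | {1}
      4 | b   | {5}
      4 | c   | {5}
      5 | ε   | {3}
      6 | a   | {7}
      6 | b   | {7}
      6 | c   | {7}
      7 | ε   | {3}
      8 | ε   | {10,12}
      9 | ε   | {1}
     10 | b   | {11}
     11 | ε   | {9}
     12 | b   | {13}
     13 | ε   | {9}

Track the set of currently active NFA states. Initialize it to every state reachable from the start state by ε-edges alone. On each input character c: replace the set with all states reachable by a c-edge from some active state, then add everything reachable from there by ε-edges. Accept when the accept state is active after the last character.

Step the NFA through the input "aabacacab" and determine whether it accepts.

Answer: REJECT

Steps:
start: ε-closure({0}) = {0,2,4,6,8,10,12}
'a' @ 1: {1,3,7}  ✓accept
'a' @ 2: {}  — dead — no transitions
rest 'bacacab' ignored (set empty)
final: {}; accept 1 not in set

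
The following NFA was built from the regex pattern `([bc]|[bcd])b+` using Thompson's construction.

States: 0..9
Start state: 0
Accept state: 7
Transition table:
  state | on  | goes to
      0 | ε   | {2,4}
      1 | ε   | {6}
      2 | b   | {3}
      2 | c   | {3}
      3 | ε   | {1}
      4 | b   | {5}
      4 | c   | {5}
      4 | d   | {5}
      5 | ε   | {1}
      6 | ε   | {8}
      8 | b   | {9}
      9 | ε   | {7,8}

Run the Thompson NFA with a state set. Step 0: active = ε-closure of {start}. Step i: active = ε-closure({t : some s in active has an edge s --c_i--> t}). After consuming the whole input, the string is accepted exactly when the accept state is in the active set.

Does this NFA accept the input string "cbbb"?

Answer: ACCEPT

Derivation:
initial (ε-close {0}): {0,2,4}
'c' @ 1: {1,3,5,6,8}
'b' @ 2: {7,8,9}  (accept∈set)
'b' @ 3: {7,8,9}  (accept∈set)
'b' @ 4: {7,8,9}  (accept∈set)
final: {7,8,9}; accept 7 in set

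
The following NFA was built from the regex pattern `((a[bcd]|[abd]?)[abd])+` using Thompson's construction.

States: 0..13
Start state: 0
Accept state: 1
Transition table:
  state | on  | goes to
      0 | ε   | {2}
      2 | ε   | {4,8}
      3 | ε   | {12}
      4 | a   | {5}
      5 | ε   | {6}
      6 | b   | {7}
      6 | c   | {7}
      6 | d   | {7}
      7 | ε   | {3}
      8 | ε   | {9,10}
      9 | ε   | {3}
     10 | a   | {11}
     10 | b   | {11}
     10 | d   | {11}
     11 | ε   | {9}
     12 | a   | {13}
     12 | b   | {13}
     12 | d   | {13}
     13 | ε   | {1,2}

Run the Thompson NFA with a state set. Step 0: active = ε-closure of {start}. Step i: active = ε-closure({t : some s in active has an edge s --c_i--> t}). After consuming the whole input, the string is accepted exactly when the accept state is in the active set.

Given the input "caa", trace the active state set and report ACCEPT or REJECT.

Answer: REJECT

Steps:
S₀ = ε-closure({0}) = {0,2,3,4,8,9,10,12}
'c' @ 1: {}  — no active states
rest 'aa' ignored (set empty)
end set {} — state 1 not in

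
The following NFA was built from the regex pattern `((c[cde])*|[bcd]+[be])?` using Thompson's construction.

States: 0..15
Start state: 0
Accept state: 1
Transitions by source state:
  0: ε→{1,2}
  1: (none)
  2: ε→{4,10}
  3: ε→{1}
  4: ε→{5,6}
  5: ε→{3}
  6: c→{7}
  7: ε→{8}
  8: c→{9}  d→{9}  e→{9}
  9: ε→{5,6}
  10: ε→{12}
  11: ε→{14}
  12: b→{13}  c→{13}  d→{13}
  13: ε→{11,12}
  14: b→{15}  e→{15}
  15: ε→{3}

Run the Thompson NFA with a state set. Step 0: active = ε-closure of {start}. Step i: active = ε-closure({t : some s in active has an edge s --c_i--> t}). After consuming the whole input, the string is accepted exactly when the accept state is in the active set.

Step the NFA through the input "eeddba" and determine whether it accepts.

Answer: REJECT

Derivation:
initial (ε-close {0}): {0,1,2,3,4,5,6,10,12}
'e' @ 1: {}  — dead — no transitions
rest 'eddba' ignored (set empty)
final: {}; accept 1 not in set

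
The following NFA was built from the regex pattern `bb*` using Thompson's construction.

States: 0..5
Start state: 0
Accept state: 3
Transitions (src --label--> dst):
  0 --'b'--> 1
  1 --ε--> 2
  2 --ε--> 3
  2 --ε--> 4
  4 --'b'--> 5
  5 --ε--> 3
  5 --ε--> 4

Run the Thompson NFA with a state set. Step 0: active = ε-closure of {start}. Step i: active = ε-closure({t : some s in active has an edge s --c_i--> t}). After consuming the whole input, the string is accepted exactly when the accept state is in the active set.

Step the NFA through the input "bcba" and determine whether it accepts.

Answer: REJECT

Trace:
initial (ε-close {0}): {0}
'b' @ 1: {1,2,3,4}  [accepting]
'c' @ 2: {}  — no active states
rest 'ba' ignored (set empty)
final: {}; accept 3 not in set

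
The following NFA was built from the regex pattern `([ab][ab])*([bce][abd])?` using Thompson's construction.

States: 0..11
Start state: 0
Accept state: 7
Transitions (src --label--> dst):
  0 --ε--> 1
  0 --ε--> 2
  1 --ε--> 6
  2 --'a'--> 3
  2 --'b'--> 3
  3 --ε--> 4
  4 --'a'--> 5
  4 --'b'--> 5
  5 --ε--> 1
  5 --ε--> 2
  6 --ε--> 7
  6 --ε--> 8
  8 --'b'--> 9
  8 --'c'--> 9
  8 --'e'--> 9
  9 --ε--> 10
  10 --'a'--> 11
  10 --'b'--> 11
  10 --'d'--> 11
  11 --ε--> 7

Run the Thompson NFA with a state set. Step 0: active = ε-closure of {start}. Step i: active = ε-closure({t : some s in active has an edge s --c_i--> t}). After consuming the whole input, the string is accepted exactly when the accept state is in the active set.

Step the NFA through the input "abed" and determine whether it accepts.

Answer: ACCEPT

Trace:
initial (ε-close {0}): {0,1,2,6,7,8}
'a' @ 1: {3,4}
'b' @ 2: {1,2,5,6,7,8}  [accepting]
'e' @ 3: {9,10}
'd' @ 4: {7,11}  [accepting]
after full input: {7,11}  (accept=7 in)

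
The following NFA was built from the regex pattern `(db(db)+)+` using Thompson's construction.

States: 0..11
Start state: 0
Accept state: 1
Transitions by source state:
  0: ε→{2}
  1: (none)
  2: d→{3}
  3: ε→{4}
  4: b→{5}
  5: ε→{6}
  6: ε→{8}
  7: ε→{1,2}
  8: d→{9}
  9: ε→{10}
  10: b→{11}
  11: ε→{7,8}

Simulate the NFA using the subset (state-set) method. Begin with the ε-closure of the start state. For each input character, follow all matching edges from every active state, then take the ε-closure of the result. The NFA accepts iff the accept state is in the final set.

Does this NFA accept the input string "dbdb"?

Answer: ACCEPT

Trace:
initial (ε-close {0}): {0,2}
'd' @ 1: {3,4}
'b' @ 2: {5,6,8}
'd' @ 3: {9,10}
'b' @ 4: {1,2,7,8,11}  (accept∈set)
end set {1,2,7,8,11} — state 1 in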